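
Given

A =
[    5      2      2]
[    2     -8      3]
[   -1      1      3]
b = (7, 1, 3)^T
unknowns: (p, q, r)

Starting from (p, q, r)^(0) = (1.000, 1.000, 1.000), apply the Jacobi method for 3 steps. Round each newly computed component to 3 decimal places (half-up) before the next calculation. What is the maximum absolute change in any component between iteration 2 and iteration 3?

Iteration 1:
  p = (7 - (2)·1.000 - (2)·1.000) / (5) = 0.600
  q = (1 - (2)·1.000 - (3)·1.000) / (-8) = 0.500
  r = (3 - (-1)·1.000 - (1)·1.000) / (3) = 1.000
Iteration 2:
  p = (7 - (2)·0.500 - (2)·1.000) / (5) = 0.800
  q = (1 - (2)·0.600 - (3)·1.000) / (-8) = 0.400
  r = (3 - (-1)·0.600 - (1)·0.500) / (3) = 1.033
Iteration 3:
  p = (7 - (2)·0.400 - (2)·1.033) / (5) = 0.827
  q = (1 - (2)·0.800 - (3)·1.033) / (-8) = 0.462
  r = (3 - (-1)·0.800 - (1)·0.400) / (3) = 1.133
Change: (0.027, 0.062, 0.100) → max |·| = 0.100

0.100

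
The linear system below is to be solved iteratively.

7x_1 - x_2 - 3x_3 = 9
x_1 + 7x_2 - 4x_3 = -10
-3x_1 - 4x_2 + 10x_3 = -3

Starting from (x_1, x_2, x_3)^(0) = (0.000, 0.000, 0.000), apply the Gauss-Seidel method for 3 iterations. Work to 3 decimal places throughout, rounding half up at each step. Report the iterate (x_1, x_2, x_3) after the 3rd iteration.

Iteration 1:
  x_1 = (9 - (-1)·0.000 - (-3)·0.000) / (7) = 1.286
  x_2 = (-10 - (1)·1.286 - (-4)·0.000) / (7) = -1.612
  x_3 = (-3 - (-3)·1.286 - (-4)·-1.612) / (10) = -0.559
Iteration 2:
  x_1 = (9 - (-1)·-1.612 - (-3)·-0.559) / (7) = 0.816
  x_2 = (-10 - (1)·0.816 - (-4)·-0.559) / (7) = -1.865
  x_3 = (-3 - (-3)·0.816 - (-4)·-1.865) / (10) = -0.801
Iteration 3:
  x_1 = (9 - (-1)·-1.865 - (-3)·-0.801) / (7) = 0.676
  x_2 = (-10 - (1)·0.676 - (-4)·-0.801) / (7) = -1.983
  x_3 = (-3 - (-3)·0.676 - (-4)·-1.983) / (10) = -0.890

(0.676, -1.983, -0.890)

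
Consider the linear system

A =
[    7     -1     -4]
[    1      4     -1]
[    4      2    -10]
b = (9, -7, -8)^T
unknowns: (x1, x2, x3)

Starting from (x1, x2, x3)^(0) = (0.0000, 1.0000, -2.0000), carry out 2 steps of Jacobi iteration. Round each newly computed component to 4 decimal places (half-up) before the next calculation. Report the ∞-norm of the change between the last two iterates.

Iteration 1:
  x1 = (9 - (-1)·1.0000 - (-4)·-2.0000) / (7) = 0.2857
  x2 = (-7 - (1)·0.0000 - (-1)·-2.0000) / (4) = -2.2500
  x3 = (-8 - (4)·0.0000 - (2)·1.0000) / (-10) = 1.0000
Iteration 2:
  x1 = (9 - (-1)·-2.2500 - (-4)·1.0000) / (7) = 1.5357
  x2 = (-7 - (1)·0.2857 - (-1)·1.0000) / (4) = -1.5714
  x3 = (-8 - (4)·0.2857 - (2)·-2.2500) / (-10) = 0.4643
Change: (1.2500, 0.6786, -0.5357) → max |·| = 1.2500

1.2500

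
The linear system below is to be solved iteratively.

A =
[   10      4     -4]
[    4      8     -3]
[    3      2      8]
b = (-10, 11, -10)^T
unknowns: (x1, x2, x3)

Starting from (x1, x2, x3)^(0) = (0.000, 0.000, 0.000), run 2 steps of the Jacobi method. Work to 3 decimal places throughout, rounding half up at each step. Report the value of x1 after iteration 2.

Iteration 1:
  x1 = (-10 - (4)·0.000 - (-4)·0.000) / (10) = -1.000
  x2 = (11 - (4)·0.000 - (-3)·0.000) / (8) = 1.375
  x3 = (-10 - (3)·0.000 - (2)·0.000) / (8) = -1.250
Iteration 2:
  x1 = (-10 - (4)·1.375 - (-4)·-1.250) / (10) = -2.050
  x2 = (11 - (4)·-1.000 - (-3)·-1.250) / (8) = 1.406
  x3 = (-10 - (3)·-1.000 - (2)·1.375) / (8) = -1.219

-2.050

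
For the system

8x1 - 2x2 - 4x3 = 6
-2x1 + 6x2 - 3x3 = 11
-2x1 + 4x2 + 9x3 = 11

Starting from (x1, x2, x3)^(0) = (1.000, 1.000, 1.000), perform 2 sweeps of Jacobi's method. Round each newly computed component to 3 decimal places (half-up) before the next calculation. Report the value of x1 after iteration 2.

Iteration 1:
  x1 = (6 - (-2)·1.000 - (-4)·1.000) / (8) = 1.500
  x2 = (11 - (-2)·1.000 - (-3)·1.000) / (6) = 2.667
  x3 = (11 - (-2)·1.000 - (4)·1.000) / (9) = 1.000
Iteration 2:
  x1 = (6 - (-2)·2.667 - (-4)·1.000) / (8) = 1.917
  x2 = (11 - (-2)·1.500 - (-3)·1.000) / (6) = 2.833
  x3 = (11 - (-2)·1.500 - (4)·2.667) / (9) = 0.370

1.917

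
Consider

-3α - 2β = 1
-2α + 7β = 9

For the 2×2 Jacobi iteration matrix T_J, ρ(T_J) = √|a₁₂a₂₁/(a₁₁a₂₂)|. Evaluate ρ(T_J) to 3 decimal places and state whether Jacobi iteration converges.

a₁₂a₂₁/(a₁₁a₂₂) = (-2)·(-2) / ((-3)·(7)) = -0.190476
ρ = √|-0.190476| = √0.190476 = 0.436
ρ < 1, so Jacobi converges

0.436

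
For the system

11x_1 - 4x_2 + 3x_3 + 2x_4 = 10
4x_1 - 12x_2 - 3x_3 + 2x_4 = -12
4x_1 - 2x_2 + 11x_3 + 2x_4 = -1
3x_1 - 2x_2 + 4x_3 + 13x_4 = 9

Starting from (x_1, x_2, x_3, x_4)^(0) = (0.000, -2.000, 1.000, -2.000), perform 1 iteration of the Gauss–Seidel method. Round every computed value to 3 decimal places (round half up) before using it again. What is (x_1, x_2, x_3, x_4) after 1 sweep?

Iteration 1:
  x_1 = (10 - (-4)·-2.000 - (3)·1.000 - (2)·-2.000) / (11) = 0.273
  x_2 = (-12 - (4)·0.273 - (-3)·1.000 - (2)·-2.000) / (-12) = 0.508
  x_3 = (-1 - (4)·0.273 - (-2)·0.508 - (2)·-2.000) / (11) = 0.266
  x_4 = (9 - (3)·0.273 - (-2)·0.508 - (4)·0.266) / (13) = 0.626

(0.273, 0.508, 0.266, 0.626)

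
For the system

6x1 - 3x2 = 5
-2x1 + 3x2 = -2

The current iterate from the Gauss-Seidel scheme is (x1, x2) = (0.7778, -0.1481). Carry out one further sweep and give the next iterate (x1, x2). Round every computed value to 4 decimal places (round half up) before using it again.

One sweep:
  x1 = (5 - (-3)·-0.1481) / (6) = 0.7593
  x2 = (-2 - (-2)·0.7593) / (3) = -0.1605

(0.7593, -0.1605)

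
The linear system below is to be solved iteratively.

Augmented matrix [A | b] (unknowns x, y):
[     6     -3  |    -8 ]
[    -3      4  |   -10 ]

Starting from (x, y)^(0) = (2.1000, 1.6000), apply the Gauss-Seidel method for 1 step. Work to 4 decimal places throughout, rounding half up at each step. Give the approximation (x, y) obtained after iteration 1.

Iteration 1:
  x = (-8 - (-3)·1.6000) / (6) = -0.5333
  y = (-10 - (-3)·-0.5333) / (4) = -2.9000

(-0.5333, -2.9000)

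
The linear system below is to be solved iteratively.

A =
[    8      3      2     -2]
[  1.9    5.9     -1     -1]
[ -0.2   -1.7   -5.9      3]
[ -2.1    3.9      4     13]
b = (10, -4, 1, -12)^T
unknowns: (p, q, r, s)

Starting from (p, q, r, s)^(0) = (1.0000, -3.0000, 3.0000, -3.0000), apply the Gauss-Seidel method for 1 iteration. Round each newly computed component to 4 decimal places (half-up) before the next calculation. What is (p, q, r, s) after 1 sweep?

(0.8750, -0.9597, -1.4481, -0.0483)

Iteration 1:
  p = (10 - (3)·-3.0000 - (2)·3.0000 - (-2)·-3.0000) / (8) = 0.8750
  q = (-4 - (1.9)·0.8750 - (-1)·3.0000 - (-1)·-3.0000) / (5.9) = -0.9597
  r = (1 - (-0.2)·0.8750 - (-1.7)·-0.9597 - (3)·-3.0000) / (-5.9) = -1.4481
  s = (-12 - (-2.1)·0.8750 - (3.9)·-0.9597 - (4)·-1.4481) / (13) = -0.0483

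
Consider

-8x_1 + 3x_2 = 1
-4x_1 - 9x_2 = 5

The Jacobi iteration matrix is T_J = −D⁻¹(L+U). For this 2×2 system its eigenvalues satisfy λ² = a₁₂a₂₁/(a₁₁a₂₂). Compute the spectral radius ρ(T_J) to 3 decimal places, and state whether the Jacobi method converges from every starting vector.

a₁₂a₂₁/(a₁₁a₂₂) = (3)·(-4) / ((-8)·(-9)) = -0.166667
ρ = √|-0.166667| = √0.166667 = 0.408
ρ < 1, so Jacobi converges

0.408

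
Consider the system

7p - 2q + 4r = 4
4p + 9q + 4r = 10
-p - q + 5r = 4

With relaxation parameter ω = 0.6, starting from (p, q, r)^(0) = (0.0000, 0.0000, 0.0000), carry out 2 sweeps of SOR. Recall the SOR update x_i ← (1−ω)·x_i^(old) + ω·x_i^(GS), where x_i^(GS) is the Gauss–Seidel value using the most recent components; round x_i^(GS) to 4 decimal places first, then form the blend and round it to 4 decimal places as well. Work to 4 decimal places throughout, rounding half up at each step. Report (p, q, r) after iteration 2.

(0.3762, 0.6391, 0.8379)

Iteration 1:
  p: GS value = (4 - (-2)·0.0000 - (4)·0.0000) / (7) = 0.5714;  p ← (1−ω)·0.0000 + ω·0.5714 = 0.3428
  q: GS value = (10 - (4)·0.3428 - (4)·0.0000) / (9) = 0.9588;  q ← (1−ω)·0.0000 + ω·0.9588 = 0.5753
  r: GS value = (4 - (-1)·0.3428 - (-1)·0.5753) / (5) = 0.9836;  r ← (1−ω)·0.0000 + ω·0.9836 = 0.5902
Iteration 2:
  p: GS value = (4 - (-2)·0.5753 - (4)·0.5902) / (7) = 0.3985;  p ← (1−ω)·0.3428 + ω·0.3985 = 0.3762
  q: GS value = (10 - (4)·0.3762 - (4)·0.5902) / (9) = 0.6816;  q ← (1−ω)·0.5753 + ω·0.6816 = 0.6391
  r: GS value = (4 - (-1)·0.3762 - (-1)·0.6391) / (5) = 1.0031;  r ← (1−ω)·0.5902 + ω·1.0031 = 0.8379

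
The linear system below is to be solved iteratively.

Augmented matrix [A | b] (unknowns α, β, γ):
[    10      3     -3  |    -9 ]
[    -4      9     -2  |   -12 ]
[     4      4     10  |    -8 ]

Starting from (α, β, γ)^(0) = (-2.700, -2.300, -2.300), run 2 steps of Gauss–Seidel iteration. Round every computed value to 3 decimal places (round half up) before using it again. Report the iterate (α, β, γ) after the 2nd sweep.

(-0.089, -1.271, -0.256)

Iteration 1:
  α = (-9 - (3)·-2.300 - (-3)·-2.300) / (10) = -0.900
  β = (-12 - (-4)·-0.900 - (-2)·-2.300) / (9) = -2.244
  γ = (-8 - (4)·-0.900 - (4)·-2.244) / (10) = 0.458
Iteration 2:
  α = (-9 - (3)·-2.244 - (-3)·0.458) / (10) = -0.089
  β = (-12 - (-4)·-0.089 - (-2)·0.458) / (9) = -1.271
  γ = (-8 - (4)·-0.089 - (4)·-1.271) / (10) = -0.256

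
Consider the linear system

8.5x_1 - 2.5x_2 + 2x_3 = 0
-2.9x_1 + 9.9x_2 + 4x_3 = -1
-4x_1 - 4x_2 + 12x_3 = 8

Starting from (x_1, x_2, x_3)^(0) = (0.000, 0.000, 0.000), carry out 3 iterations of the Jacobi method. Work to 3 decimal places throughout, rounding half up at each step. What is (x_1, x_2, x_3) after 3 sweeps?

(-0.258, -0.412, 0.481)

Iteration 1:
  x_1 = (0 - (-2.5)·0.000 - (2)·0.000) / (8.5) = 0.000
  x_2 = (-1 - (-2.9)·0.000 - (4)·0.000) / (9.9) = -0.101
  x_3 = (8 - (-4)·0.000 - (-4)·0.000) / (12) = 0.667
Iteration 2:
  x_1 = (0 - (-2.5)·-0.101 - (2)·0.667) / (8.5) = -0.187
  x_2 = (-1 - (-2.9)·0.000 - (4)·0.667) / (9.9) = -0.371
  x_3 = (8 - (-4)·0.000 - (-4)·-0.101) / (12) = 0.633
Iteration 3:
  x_1 = (0 - (-2.5)·-0.371 - (2)·0.633) / (8.5) = -0.258
  x_2 = (-1 - (-2.9)·-0.187 - (4)·0.633) / (9.9) = -0.412
  x_3 = (8 - (-4)·-0.187 - (-4)·-0.371) / (12) = 0.481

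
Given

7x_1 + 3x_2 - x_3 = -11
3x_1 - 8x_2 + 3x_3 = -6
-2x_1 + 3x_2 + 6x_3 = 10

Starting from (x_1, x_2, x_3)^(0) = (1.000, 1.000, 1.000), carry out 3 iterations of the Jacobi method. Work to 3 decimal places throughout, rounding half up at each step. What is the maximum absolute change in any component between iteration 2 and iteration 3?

0.504

Iteration 1:
  x_1 = (-11 - (3)·1.000 - (-1)·1.000) / (7) = -1.857
  x_2 = (-6 - (3)·1.000 - (3)·1.000) / (-8) = 1.500
  x_3 = (10 - (-2)·1.000 - (3)·1.000) / (6) = 1.500
Iteration 2:
  x_1 = (-11 - (3)·1.500 - (-1)·1.500) / (7) = -2.000
  x_2 = (-6 - (3)·-1.857 - (3)·1.500) / (-8) = 0.616
  x_3 = (10 - (-2)·-1.857 - (3)·1.500) / (6) = 0.298
Iteration 3:
  x_1 = (-11 - (3)·0.616 - (-1)·0.298) / (7) = -1.793
  x_2 = (-6 - (3)·-2.000 - (3)·0.298) / (-8) = 0.112
  x_3 = (10 - (-2)·-2.000 - (3)·0.616) / (6) = 0.692
Change: (0.207, -0.504, 0.394) → max |·| = 0.504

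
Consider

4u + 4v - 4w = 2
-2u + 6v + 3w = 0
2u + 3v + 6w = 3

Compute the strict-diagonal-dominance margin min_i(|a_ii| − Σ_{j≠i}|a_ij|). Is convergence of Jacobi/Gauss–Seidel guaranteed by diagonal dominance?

-4

row 1: |4| − (4+4) = -4
row 2: |6| − (2+3) = 1
row 3: |6| − (2+3) = 1
minimum over rows = -4 → not strictly diagonally dominant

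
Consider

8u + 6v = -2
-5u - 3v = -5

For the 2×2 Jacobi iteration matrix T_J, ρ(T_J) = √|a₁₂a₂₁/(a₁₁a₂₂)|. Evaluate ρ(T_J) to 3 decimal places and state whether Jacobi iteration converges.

1.118

a₁₂a₂₁/(a₁₁a₂₂) = (6)·(-5) / ((8)·(-3)) = 1.250000
ρ = √|1.250000| = √1.250000 = 1.118
ρ > 1, so Jacobi diverges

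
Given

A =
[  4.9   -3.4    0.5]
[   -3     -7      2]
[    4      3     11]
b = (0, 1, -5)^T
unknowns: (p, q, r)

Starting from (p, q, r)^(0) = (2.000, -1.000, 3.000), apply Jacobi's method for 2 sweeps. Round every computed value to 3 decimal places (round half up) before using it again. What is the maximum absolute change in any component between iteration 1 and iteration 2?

0.994

Iteration 1:
  p = (0 - (-3.4)·-1.000 - (0.5)·3.000) / (4.9) = -1.000
  q = (1 - (-3)·2.000 - (2)·3.000) / (-7) = -0.143
  r = (-5 - (4)·2.000 - (3)·-1.000) / (11) = -0.909
Iteration 2:
  p = (0 - (-3.4)·-0.143 - (0.5)·-0.909) / (4.9) = -0.006
  q = (1 - (-3)·-1.000 - (2)·-0.909) / (-7) = 0.026
  r = (-5 - (4)·-1.000 - (3)·-0.143) / (11) = -0.052
Change: (0.994, 0.169, 0.857) → max |·| = 0.994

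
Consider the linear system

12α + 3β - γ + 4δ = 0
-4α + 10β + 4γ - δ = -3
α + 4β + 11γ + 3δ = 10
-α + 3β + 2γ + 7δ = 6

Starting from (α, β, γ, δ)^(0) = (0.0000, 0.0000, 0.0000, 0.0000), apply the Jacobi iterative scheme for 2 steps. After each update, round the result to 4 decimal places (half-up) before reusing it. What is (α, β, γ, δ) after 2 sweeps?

(-0.1349, -0.5779, 0.7844, 0.7260)

Iteration 1:
  α = (0 - (3)·0.0000 - (-1)·0.0000 - (4)·0.0000) / (12) = 0.0000
  β = (-3 - (-4)·0.0000 - (4)·0.0000 - (-1)·0.0000) / (10) = -0.3000
  γ = (10 - (1)·0.0000 - (4)·0.0000 - (3)·0.0000) / (11) = 0.9091
  δ = (6 - (-1)·0.0000 - (3)·0.0000 - (2)·0.0000) / (7) = 0.8571
Iteration 2:
  α = (0 - (3)·-0.3000 - (-1)·0.9091 - (4)·0.8571) / (12) = -0.1349
  β = (-3 - (-4)·0.0000 - (4)·0.9091 - (-1)·0.8571) / (10) = -0.5779
  γ = (10 - (1)·0.0000 - (4)·-0.3000 - (3)·0.8571) / (11) = 0.7844
  δ = (6 - (-1)·0.0000 - (3)·-0.3000 - (2)·0.9091) / (7) = 0.7260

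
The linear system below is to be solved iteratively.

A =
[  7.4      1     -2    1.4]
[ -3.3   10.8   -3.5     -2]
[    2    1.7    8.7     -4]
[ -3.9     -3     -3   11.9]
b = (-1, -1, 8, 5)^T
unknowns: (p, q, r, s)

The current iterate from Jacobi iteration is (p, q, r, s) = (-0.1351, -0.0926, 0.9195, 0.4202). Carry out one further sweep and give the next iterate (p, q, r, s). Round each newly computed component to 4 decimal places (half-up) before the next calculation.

(0.0464, 0.2419, 1.1619, 0.5844)

One sweep:
  p = (-1 - (1)·-0.0926 - (-2)·0.9195 - (1.4)·0.4202) / (7.4) = 0.0464
  q = (-1 - (-3.3)·-0.1351 - (-3.5)·0.9195 - (-2)·0.4202) / (10.8) = 0.2419
  r = (8 - (2)·-0.1351 - (1.7)·-0.0926 - (-4)·0.4202) / (8.7) = 1.1619
  s = (5 - (-3.9)·-0.1351 - (-3)·-0.0926 - (-3)·0.9195) / (11.9) = 0.5844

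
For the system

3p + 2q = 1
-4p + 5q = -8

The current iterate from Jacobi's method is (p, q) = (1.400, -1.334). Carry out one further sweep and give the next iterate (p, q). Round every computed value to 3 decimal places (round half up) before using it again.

(1.223, -0.480)

One sweep:
  p = (1 - (2)·-1.334) / (3) = 1.223
  q = (-8 - (-4)·1.400) / (5) = -0.480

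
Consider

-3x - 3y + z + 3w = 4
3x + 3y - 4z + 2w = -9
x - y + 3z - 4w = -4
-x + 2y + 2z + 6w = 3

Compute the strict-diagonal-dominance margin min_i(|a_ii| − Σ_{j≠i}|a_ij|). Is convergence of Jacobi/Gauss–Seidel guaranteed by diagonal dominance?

row 1: |-3| − (3+1+3) = -4
row 2: |3| − (3+4+2) = -6
row 3: |3| − (1+1+4) = -3
row 4: |6| − (1+2+2) = 1
minimum over rows = -6 → not strictly diagonally dominant

-6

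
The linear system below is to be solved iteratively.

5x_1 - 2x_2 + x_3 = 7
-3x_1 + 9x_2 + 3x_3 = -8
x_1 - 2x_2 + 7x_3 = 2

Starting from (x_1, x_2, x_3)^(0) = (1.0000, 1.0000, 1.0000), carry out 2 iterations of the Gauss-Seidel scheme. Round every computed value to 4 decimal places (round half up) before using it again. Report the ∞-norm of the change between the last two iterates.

Iteration 1:
  x_1 = (7 - (-2)·1.0000 - (1)·1.0000) / (5) = 1.6000
  x_2 = (-8 - (-3)·1.6000 - (3)·1.0000) / (9) = -0.6889
  x_3 = (2 - (1)·1.6000 - (-2)·-0.6889) / (7) = -0.1397
Iteration 2:
  x_1 = (7 - (-2)·-0.6889 - (1)·-0.1397) / (5) = 1.1524
  x_2 = (-8 - (-3)·1.1524 - (3)·-0.1397) / (9) = -0.4582
  x_3 = (2 - (1)·1.1524 - (-2)·-0.4582) / (7) = -0.0098
Change: (-0.4476, 0.2307, 0.1299) → max |·| = 0.4476

0.4476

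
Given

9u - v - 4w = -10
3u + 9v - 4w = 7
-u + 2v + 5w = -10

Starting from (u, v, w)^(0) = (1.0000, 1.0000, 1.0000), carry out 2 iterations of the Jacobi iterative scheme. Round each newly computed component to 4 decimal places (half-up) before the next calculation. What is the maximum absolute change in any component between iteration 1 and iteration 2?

1.4345

Iteration 1:
  u = (-10 - (-1)·1.0000 - (-4)·1.0000) / (9) = -0.5556
  v = (7 - (3)·1.0000 - (-4)·1.0000) / (9) = 0.8889
  w = (-10 - (-1)·1.0000 - (2)·1.0000) / (5) = -2.2000
Iteration 2:
  u = (-10 - (-1)·0.8889 - (-4)·-2.2000) / (9) = -1.9901
  v = (7 - (3)·-0.5556 - (-4)·-2.2000) / (9) = -0.0148
  w = (-10 - (-1)·-0.5556 - (2)·0.8889) / (5) = -2.4667
Change: (-1.4345, -0.9037, -0.2667) → max |·| = 1.4345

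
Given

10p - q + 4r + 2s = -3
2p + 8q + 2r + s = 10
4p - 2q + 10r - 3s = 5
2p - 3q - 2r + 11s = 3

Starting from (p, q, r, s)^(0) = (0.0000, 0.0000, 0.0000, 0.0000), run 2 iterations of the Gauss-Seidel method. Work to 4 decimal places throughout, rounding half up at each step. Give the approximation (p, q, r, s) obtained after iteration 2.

(-0.6914, 1.0954, 1.2505, 0.9245)

Iteration 1:
  p = (-3 - (-1)·0.0000 - (4)·0.0000 - (2)·0.0000) / (10) = -0.3000
  q = (10 - (2)·-0.3000 - (2)·0.0000 - (1)·0.0000) / (8) = 1.3250
  r = (5 - (4)·-0.3000 - (-2)·1.3250 - (-3)·0.0000) / (10) = 0.8850
  s = (3 - (2)·-0.3000 - (-3)·1.3250 - (-2)·0.8850) / (11) = 0.8495
Iteration 2:
  p = (-3 - (-1)·1.3250 - (4)·0.8850 - (2)·0.8495) / (10) = -0.6914
  q = (10 - (2)·-0.6914 - (2)·0.8850 - (1)·0.8495) / (8) = 1.0954
  r = (5 - (4)·-0.6914 - (-2)·1.0954 - (-3)·0.8495) / (10) = 1.2505
  s = (3 - (2)·-0.6914 - (-3)·1.0954 - (-2)·1.2505) / (11) = 0.9245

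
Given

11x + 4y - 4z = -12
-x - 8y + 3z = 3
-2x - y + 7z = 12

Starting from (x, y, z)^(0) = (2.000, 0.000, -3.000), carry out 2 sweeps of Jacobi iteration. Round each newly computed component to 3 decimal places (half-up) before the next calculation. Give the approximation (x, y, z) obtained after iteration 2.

Iteration 1:
  x = (-12 - (4)·0.000 - (-4)·-3.000) / (11) = -2.182
  y = (3 - (-1)·2.000 - (3)·-3.000) / (-8) = -1.750
  z = (12 - (-2)·2.000 - (-1)·0.000) / (7) = 2.286
Iteration 2:
  x = (-12 - (4)·-1.750 - (-4)·2.286) / (11) = 0.377
  y = (3 - (-1)·-2.182 - (3)·2.286) / (-8) = 0.755
  z = (12 - (-2)·-2.182 - (-1)·-1.750) / (7) = 0.841

(0.377, 0.755, 0.841)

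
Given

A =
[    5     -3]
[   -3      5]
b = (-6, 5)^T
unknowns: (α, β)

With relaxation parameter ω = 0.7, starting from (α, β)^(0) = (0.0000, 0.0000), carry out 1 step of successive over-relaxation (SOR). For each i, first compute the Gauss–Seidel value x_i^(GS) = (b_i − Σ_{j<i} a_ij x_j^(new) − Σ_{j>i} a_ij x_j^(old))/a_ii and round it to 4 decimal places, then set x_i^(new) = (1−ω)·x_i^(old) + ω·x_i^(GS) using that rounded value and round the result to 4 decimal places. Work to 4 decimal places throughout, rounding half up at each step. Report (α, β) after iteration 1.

(-0.8400, 0.3472)

Iteration 1:
  α: GS value = (-6 - (-3)·0.0000) / (5) = -1.2000;  α ← (1−ω)·0.0000 + ω·-1.2000 = -0.8400
  β: GS value = (5 - (-3)·-0.8400) / (5) = 0.4960;  β ← (1−ω)·0.0000 + ω·0.4960 = 0.3472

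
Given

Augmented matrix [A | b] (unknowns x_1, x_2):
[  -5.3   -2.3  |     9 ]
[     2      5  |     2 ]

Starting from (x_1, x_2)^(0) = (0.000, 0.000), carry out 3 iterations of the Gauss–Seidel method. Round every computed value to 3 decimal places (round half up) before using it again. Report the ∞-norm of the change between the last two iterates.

Iteration 1:
  x_1 = (9 - (-2.3)·0.000) / (-5.3) = -1.698
  x_2 = (2 - (2)·-1.698) / (5) = 1.079
Iteration 2:
  x_1 = (9 - (-2.3)·1.079) / (-5.3) = -2.166
  x_2 = (2 - (2)·-2.166) / (5) = 1.266
Iteration 3:
  x_1 = (9 - (-2.3)·1.266) / (-5.3) = -2.248
  x_2 = (2 - (2)·-2.248) / (5) = 1.299
Change: (-0.082, 0.033) → max |·| = 0.082

0.082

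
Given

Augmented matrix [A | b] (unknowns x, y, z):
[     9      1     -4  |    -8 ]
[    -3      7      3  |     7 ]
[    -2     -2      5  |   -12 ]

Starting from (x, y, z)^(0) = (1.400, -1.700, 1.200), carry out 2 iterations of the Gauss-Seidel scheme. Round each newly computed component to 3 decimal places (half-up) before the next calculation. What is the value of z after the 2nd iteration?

-2.724

Iteration 1:
  x = (-8 - (1)·-1.700 - (-4)·1.200) / (9) = -0.167
  y = (7 - (-3)·-0.167 - (3)·1.200) / (7) = 0.414
  z = (-12 - (-2)·-0.167 - (-2)·0.414) / (5) = -2.301
Iteration 2:
  x = (-8 - (1)·0.414 - (-4)·-2.301) / (9) = -1.958
  y = (7 - (-3)·-1.958 - (3)·-2.301) / (7) = 1.147
  z = (-12 - (-2)·-1.958 - (-2)·1.147) / (5) = -2.724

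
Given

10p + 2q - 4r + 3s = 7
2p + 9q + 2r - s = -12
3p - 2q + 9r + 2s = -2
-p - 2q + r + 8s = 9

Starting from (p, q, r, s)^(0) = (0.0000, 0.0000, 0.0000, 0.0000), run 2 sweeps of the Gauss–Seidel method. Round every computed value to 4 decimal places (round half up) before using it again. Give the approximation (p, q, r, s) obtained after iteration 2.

(0.4016, -1.1435, -0.8188, 0.9917)

Iteration 1:
  p = (7 - (2)·0.0000 - (-4)·0.0000 - (3)·0.0000) / (10) = 0.7000
  q = (-12 - (2)·0.7000 - (2)·0.0000 - (-1)·0.0000) / (9) = -1.4889
  r = (-2 - (3)·0.7000 - (-2)·-1.4889 - (2)·0.0000) / (9) = -0.7864
  s = (9 - (-1)·0.7000 - (-2)·-1.4889 - (1)·-0.7864) / (8) = 0.9386
Iteration 2:
  p = (7 - (2)·-1.4889 - (-4)·-0.7864 - (3)·0.9386) / (10) = 0.4016
  q = (-12 - (2)·0.4016 - (2)·-0.7864 - (-1)·0.9386) / (9) = -1.1435
  r = (-2 - (3)·0.4016 - (-2)·-1.1435 - (2)·0.9386) / (9) = -0.8188
  s = (9 - (-1)·0.4016 - (-2)·-1.1435 - (1)·-0.8188) / (8) = 0.9917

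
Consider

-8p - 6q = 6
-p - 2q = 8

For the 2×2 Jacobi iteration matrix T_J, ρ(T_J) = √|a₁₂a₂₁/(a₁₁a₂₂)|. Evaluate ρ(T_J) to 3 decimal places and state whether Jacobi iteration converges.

0.612

a₁₂a₂₁/(a₁₁a₂₂) = (-6)·(-1) / ((-8)·(-2)) = 0.375000
ρ = √|0.375000| = √0.375000 = 0.612
ρ < 1, so Jacobi converges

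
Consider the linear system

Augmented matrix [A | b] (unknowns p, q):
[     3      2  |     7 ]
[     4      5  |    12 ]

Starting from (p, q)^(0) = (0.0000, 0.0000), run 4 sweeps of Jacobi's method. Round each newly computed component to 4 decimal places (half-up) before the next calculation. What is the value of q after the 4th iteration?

Iteration 1:
  p = (7 - (2)·0.0000) / (3) = 2.3333
  q = (12 - (4)·0.0000) / (5) = 2.4000
Iteration 2:
  p = (7 - (2)·2.4000) / (3) = 0.7333
  q = (12 - (4)·2.3333) / (5) = 0.5334
Iteration 3:
  p = (7 - (2)·0.5334) / (3) = 1.9777
  q = (12 - (4)·0.7333) / (5) = 1.8134
Iteration 4:
  p = (7 - (2)·1.8134) / (3) = 1.1244
  q = (12 - (4)·1.9777) / (5) = 0.8178

0.8178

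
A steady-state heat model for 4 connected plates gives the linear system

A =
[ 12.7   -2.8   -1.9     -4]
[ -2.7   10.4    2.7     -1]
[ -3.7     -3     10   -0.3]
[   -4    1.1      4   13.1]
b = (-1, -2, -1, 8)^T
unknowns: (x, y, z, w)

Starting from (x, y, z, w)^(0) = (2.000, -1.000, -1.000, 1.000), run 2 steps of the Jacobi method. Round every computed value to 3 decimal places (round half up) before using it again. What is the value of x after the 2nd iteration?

Iteration 1:
  x = (-1 - (-2.8)·-1.000 - (-1.9)·-1.000 - (-4)·1.000) / (12.7) = -0.134
  y = (-2 - (-2.7)·2.000 - (2.7)·-1.000 - (-1)·1.000) / (10.4) = 0.683
  z = (-1 - (-3.7)·2.000 - (-3)·-1.000 - (-0.3)·1.000) / (10) = 0.370
  w = (8 - (-4)·2.000 - (1.1)·-1.000 - (4)·-1.000) / (13.1) = 1.611
Iteration 2:
  x = (-1 - (-2.8)·0.683 - (-1.9)·0.370 - (-4)·1.611) / (12.7) = 0.635
  y = (-2 - (-2.7)·-0.134 - (2.7)·0.370 - (-1)·1.611) / (10.4) = -0.168
  z = (-1 - (-3.7)·-0.134 - (-3)·0.683 - (-0.3)·1.611) / (10) = 0.104
  w = (8 - (-4)·-0.134 - (1.1)·0.683 - (4)·0.370) / (13.1) = 0.399

0.635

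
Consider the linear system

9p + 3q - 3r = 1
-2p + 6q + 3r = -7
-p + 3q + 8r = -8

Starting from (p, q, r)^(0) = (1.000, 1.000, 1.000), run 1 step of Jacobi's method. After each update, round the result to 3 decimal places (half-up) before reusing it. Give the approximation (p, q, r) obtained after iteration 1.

(0.111, -1.333, -1.250)

Iteration 1:
  p = (1 - (3)·1.000 - (-3)·1.000) / (9) = 0.111
  q = (-7 - (-2)·1.000 - (3)·1.000) / (6) = -1.333
  r = (-8 - (-1)·1.000 - (3)·1.000) / (8) = -1.250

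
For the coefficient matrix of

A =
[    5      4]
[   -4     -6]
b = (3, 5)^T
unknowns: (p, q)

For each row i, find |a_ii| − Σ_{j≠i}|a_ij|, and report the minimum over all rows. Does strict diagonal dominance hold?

1

row 1: |5| − (4) = 1
row 2: |-6| − (4) = 2
minimum over rows = 1 → strictly diagonally dominant (convergence guaranteed)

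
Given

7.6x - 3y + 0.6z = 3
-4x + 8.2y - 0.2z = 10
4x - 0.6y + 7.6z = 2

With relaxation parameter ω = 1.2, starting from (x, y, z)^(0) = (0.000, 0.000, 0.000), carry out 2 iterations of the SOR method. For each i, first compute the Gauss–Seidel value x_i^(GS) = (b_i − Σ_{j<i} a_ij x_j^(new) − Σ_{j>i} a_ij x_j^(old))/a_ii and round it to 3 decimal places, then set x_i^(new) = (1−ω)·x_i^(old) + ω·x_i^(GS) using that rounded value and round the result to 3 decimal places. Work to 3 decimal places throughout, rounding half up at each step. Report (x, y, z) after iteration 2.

Iteration 1:
  x: GS value = (3 - (-3)·0.000 - (0.6)·0.000) / (7.6) = 0.395;  x ← (1−ω)·0.000 + ω·0.395 = 0.474
  y: GS value = (10 - (-4)·0.474 - (-0.2)·0.000) / (8.2) = 1.451;  y ← (1−ω)·0.000 + ω·1.451 = 1.741
  z: GS value = (2 - (4)·0.474 - (-0.6)·1.741) / (7.6) = 0.151;  z ← (1−ω)·0.000 + ω·0.151 = 0.181
Iteration 2:
  x: GS value = (3 - (-3)·1.741 - (0.6)·0.181) / (7.6) = 1.068;  x ← (1−ω)·0.474 + ω·1.068 = 1.187
  y: GS value = (10 - (-4)·1.187 - (-0.2)·0.181) / (8.2) = 1.803;  y ← (1−ω)·1.741 + ω·1.803 = 1.815
  z: GS value = (2 - (4)·1.187 - (-0.6)·1.815) / (7.6) = -0.218;  z ← (1−ω)·0.181 + ω·-0.218 = -0.298

(1.187, 1.815, -0.298)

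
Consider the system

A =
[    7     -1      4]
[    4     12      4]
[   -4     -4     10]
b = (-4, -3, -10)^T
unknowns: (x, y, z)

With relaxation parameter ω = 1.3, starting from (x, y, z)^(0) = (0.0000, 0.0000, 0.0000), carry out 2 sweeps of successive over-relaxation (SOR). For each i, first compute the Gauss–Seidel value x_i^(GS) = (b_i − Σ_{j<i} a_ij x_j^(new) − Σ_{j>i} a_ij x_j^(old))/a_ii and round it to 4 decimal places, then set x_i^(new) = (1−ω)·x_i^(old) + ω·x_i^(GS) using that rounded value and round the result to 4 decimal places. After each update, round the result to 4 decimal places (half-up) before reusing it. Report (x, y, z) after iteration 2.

Iteration 1:
  x: GS value = (-4 - (-1)·0.0000 - (4)·0.0000) / (7) = -0.5714;  x ← (1−ω)·0.0000 + ω·-0.5714 = -0.7428
  y: GS value = (-3 - (4)·-0.7428 - (4)·0.0000) / (12) = -0.0024;  y ← (1−ω)·0.0000 + ω·-0.0024 = -0.0031
  z: GS value = (-10 - (-4)·-0.7428 - (-4)·-0.0031) / (10) = -1.2984;  z ← (1−ω)·0.0000 + ω·-1.2984 = -1.6879
Iteration 2:
  x: GS value = (-4 - (-1)·-0.0031 - (4)·-1.6879) / (7) = 0.3926;  x ← (1−ω)·-0.7428 + ω·0.3926 = 0.7332
  y: GS value = (-3 - (4)·0.7332 - (4)·-1.6879) / (12) = 0.0682;  y ← (1−ω)·-0.0031 + ω·0.0682 = 0.0896
  z: GS value = (-10 - (-4)·0.7332 - (-4)·0.0896) / (10) = -0.6709;  z ← (1−ω)·-1.6879 + ω·-0.6709 = -0.3658

(0.7332, 0.0896, -0.3658)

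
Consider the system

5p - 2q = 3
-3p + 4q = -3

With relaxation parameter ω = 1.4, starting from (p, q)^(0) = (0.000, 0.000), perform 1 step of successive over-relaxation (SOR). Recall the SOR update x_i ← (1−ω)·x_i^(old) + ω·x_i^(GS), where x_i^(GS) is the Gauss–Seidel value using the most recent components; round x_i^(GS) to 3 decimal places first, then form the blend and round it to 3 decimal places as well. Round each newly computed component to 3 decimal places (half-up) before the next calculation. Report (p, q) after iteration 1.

Iteration 1:
  p: GS value = (3 - (-2)·0.000) / (5) = 0.600;  p ← (1−ω)·0.000 + ω·0.600 = 0.840
  q: GS value = (-3 - (-3)·0.840) / (4) = -0.120;  q ← (1−ω)·0.000 + ω·-0.120 = -0.168

(0.840, -0.168)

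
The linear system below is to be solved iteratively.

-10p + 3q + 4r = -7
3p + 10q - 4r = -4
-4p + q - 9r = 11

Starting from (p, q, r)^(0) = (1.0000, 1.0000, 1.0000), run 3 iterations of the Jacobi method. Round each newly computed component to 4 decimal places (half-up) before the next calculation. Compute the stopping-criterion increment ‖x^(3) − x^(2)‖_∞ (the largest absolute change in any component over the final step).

0.5008

Iteration 1:
  p = (-7 - (3)·1.0000 - (4)·1.0000) / (-10) = 1.4000
  q = (-4 - (3)·1.0000 - (-4)·1.0000) / (10) = -0.3000
  r = (11 - (-4)·1.0000 - (1)·1.0000) / (-9) = -1.5556
Iteration 2:
  p = (-7 - (3)·-0.3000 - (4)·-1.5556) / (-10) = -0.0122
  q = (-4 - (3)·1.4000 - (-4)·-1.5556) / (10) = -1.4422
  r = (11 - (-4)·1.4000 - (1)·-0.3000) / (-9) = -1.8778
Iteration 3:
  p = (-7 - (3)·-1.4422 - (4)·-1.8778) / (-10) = -0.4838
  q = (-4 - (3)·-0.0122 - (-4)·-1.8778) / (10) = -1.1475
  r = (11 - (-4)·-0.0122 - (1)·-1.4422) / (-9) = -1.3770
Change: (-0.4716, 0.2947, 0.5008) → max |·| = 0.5008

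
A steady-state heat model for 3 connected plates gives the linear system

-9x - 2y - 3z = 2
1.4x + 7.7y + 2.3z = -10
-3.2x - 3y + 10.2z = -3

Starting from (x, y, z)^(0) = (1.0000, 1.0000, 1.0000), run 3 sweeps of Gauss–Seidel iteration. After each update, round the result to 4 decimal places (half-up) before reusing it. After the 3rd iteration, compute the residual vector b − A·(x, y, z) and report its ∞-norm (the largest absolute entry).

0.5194

Iteration 1:
  x = (2 - (-2)·1.0000 - (-3)·1.0000) / (-9) = -0.7778
  y = (-10 - (1.4)·-0.7778 - (2.3)·1.0000) / (7.7) = -1.4560
  z = (-3 - (-3.2)·-0.7778 - (-3)·-1.4560) / (10.2) = -0.9664
Iteration 2:
  x = (2 - (-2)·-1.4560 - (-3)·-0.9664) / (-9) = 0.4235
  y = (-10 - (1.4)·0.4235 - (2.3)·-0.9664) / (7.7) = -1.0870
  z = (-3 - (-3.2)·0.4235 - (-3)·-1.0870) / (10.2) = -0.4810
Iteration 3:
  x = (2 - (-2)·-1.0870 - (-3)·-0.4810) / (-9) = 0.1797
  y = (-10 - (1.4)·0.1797 - (2.3)·-0.4810) / (7.7) = -1.1877
  z = (-3 - (-3.2)·0.1797 - (-3)·-1.1877) / (10.2) = -0.5871
Residual b − A·x = (-0.5194, 0.2440, 0.0004); ∞-norm = 0.5194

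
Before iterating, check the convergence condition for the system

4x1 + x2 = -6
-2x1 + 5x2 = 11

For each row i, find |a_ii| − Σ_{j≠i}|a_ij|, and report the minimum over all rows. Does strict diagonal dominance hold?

3

row 1: |4| − (1) = 3
row 2: |5| − (2) = 3
minimum over rows = 3 → strictly diagonally dominant (convergence guaranteed)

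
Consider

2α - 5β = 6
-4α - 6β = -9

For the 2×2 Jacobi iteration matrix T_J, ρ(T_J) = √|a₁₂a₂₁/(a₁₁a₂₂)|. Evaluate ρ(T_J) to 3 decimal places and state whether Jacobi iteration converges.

1.291

a₁₂a₂₁/(a₁₁a₂₂) = (-5)·(-4) / ((2)·(-6)) = -1.666667
ρ = √|-1.666667| = √1.666667 = 1.291
ρ > 1, so Jacobi diverges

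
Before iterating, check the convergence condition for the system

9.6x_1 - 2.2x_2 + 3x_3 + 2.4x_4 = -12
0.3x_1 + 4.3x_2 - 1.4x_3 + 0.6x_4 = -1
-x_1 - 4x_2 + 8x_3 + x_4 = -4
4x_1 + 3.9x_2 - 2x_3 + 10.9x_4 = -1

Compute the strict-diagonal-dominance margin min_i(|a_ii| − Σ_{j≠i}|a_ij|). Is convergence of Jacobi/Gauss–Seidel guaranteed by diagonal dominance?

1

row 1: |9.6| − (2.2+3+2.4) = 2
row 2: |4.3| − (0.3+1.4+0.6) = 2
row 3: |8| − (1+4+1) = 2
row 4: |10.9| − (4+3.9+2) = 1
minimum over rows = 1 → strictly diagonally dominant (convergence guaranteed)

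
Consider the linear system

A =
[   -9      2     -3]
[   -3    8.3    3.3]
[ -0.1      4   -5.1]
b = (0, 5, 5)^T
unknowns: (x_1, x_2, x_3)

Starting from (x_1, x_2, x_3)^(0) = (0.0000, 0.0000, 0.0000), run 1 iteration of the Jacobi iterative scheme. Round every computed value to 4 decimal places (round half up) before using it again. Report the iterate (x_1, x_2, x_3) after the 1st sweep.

(0.0000, 0.6024, -0.9804)

Iteration 1:
  x_1 = (0 - (2)·0.0000 - (-3)·0.0000) / (-9) = 0.0000
  x_2 = (5 - (-3)·0.0000 - (3.3)·0.0000) / (8.3) = 0.6024
  x_3 = (5 - (-0.1)·0.0000 - (4)·0.0000) / (-5.1) = -0.9804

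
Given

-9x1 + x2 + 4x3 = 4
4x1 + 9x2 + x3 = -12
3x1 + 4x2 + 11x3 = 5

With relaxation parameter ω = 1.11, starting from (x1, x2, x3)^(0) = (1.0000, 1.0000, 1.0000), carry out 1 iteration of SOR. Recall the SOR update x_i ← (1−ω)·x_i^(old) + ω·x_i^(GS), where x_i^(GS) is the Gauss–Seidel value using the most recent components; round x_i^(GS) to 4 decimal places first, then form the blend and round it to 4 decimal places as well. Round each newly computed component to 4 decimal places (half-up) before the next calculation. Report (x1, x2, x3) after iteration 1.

(0.0133, -1.7199, 1.0847)

Iteration 1:
  x1: GS value = (4 - (1)·1.0000 - (4)·1.0000) / (-9) = 0.1111;  x1 ← (1−ω)·1.0000 + ω·0.1111 = 0.0133
  x2: GS value = (-12 - (4)·0.0133 - (1)·1.0000) / (9) = -1.4504;  x2 ← (1−ω)·1.0000 + ω·-1.4504 = -1.7199
  x3: GS value = (5 - (3)·0.0133 - (4)·-1.7199) / (11) = 1.0763;  x3 ← (1−ω)·1.0000 + ω·1.0763 = 1.0847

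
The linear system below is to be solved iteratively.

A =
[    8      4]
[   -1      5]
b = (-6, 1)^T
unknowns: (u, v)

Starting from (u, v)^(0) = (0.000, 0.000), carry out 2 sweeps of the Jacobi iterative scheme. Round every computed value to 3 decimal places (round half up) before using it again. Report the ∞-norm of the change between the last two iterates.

0.150

Iteration 1:
  u = (-6 - (4)·0.000) / (8) = -0.750
  v = (1 - (-1)·0.000) / (5) = 0.200
Iteration 2:
  u = (-6 - (4)·0.200) / (8) = -0.850
  v = (1 - (-1)·-0.750) / (5) = 0.050
Change: (-0.100, -0.150) → max |·| = 0.150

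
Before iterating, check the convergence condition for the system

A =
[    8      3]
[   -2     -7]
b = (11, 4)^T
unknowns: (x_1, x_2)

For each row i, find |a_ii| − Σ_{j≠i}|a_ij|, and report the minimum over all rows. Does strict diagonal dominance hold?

5

row 1: |8| − (3) = 5
row 2: |-7| − (2) = 5
minimum over rows = 5 → strictly diagonally dominant (convergence guaranteed)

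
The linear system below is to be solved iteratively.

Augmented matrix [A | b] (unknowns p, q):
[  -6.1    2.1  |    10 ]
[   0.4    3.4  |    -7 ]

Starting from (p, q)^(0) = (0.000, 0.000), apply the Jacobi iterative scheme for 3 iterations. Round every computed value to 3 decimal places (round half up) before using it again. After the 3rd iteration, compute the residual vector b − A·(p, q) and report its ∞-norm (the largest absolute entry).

Iteration 1:
  p = (10 - (2.1)·0.000) / (-6.1) = -1.639
  q = (-7 - (0.4)·0.000) / (3.4) = -2.059
Iteration 2:
  p = (10 - (2.1)·-2.059) / (-6.1) = -2.348
  q = (-7 - (0.4)·-1.639) / (3.4) = -1.866
Iteration 3:
  p = (10 - (2.1)·-1.866) / (-6.1) = -2.282
  q = (-7 - (0.4)·-2.348) / (3.4) = -1.783
Residual b − A·x = (-0.176, -0.025); ∞-norm = 0.176

0.176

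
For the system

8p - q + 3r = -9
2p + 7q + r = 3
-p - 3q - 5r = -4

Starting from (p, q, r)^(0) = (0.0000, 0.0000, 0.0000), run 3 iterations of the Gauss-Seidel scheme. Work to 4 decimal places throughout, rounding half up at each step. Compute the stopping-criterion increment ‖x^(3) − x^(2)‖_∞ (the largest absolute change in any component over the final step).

Iteration 1:
  p = (-9 - (-1)·0.0000 - (3)·0.0000) / (8) = -1.1250
  q = (3 - (2)·-1.1250 - (1)·0.0000) / (7) = 0.7500
  r = (-4 - (-1)·-1.1250 - (-3)·0.7500) / (-5) = 0.5750
Iteration 2:
  p = (-9 - (-1)·0.7500 - (3)·0.5750) / (8) = -1.2469
  q = (3 - (2)·-1.2469 - (1)·0.5750) / (7) = 0.7027
  r = (-4 - (-1)·-1.2469 - (-3)·0.7027) / (-5) = 0.6278
Iteration 3:
  p = (-9 - (-1)·0.7027 - (3)·0.6278) / (8) = -1.2726
  q = (3 - (2)·-1.2726 - (1)·0.6278) / (7) = 0.7025
  r = (-4 - (-1)·-1.2726 - (-3)·0.7025) / (-5) = 0.6330
Change: (-0.0257, -0.0002, 0.0052) → max |·| = 0.0257

0.0257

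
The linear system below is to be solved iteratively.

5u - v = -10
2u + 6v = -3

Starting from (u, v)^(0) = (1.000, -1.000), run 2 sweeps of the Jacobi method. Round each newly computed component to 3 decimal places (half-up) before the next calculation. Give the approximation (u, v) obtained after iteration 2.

(-2.167, 0.233)

Iteration 1:
  u = (-10 - (-1)·-1.000) / (5) = -2.200
  v = (-3 - (2)·1.000) / (6) = -0.833
Iteration 2:
  u = (-10 - (-1)·-0.833) / (5) = -2.167
  v = (-3 - (2)·-2.200) / (6) = 0.233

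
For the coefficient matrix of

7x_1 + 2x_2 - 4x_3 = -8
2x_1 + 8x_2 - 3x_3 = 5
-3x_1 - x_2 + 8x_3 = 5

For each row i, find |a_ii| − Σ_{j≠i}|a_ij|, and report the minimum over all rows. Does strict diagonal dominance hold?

1

row 1: |7| − (2+4) = 1
row 2: |8| − (2+3) = 3
row 3: |8| − (3+1) = 4
minimum over rows = 1 → strictly diagonally dominant (convergence guaranteed)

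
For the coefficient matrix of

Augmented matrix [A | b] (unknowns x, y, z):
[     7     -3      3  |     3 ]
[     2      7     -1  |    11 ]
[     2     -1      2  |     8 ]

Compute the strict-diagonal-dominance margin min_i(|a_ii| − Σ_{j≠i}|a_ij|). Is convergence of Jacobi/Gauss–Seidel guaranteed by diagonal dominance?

row 1: |7| − (3+3) = 1
row 2: |7| − (2+1) = 4
row 3: |2| − (2+1) = -1
minimum over rows = -1 → not strictly diagonally dominant

-1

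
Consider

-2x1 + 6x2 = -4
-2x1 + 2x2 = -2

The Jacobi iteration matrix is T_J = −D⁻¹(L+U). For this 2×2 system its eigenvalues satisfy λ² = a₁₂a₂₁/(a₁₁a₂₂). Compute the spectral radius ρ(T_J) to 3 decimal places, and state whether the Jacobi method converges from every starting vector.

1.732

a₁₂a₂₁/(a₁₁a₂₂) = (6)·(-2) / ((-2)·(2)) = 3.000000
ρ = √|3.000000| = √3.000000 = 1.732
ρ > 1, so Jacobi diverges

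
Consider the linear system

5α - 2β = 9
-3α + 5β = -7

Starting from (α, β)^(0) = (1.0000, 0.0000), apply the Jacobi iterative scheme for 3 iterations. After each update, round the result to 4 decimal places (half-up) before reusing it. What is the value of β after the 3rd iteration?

-0.5120

Iteration 1:
  α = (9 - (-2)·0.0000) / (5) = 1.8000
  β = (-7 - (-3)·1.0000) / (5) = -0.8000
Iteration 2:
  α = (9 - (-2)·-0.8000) / (5) = 1.4800
  β = (-7 - (-3)·1.8000) / (5) = -0.3200
Iteration 3:
  α = (9 - (-2)·-0.3200) / (5) = 1.6720
  β = (-7 - (-3)·1.4800) / (5) = -0.5120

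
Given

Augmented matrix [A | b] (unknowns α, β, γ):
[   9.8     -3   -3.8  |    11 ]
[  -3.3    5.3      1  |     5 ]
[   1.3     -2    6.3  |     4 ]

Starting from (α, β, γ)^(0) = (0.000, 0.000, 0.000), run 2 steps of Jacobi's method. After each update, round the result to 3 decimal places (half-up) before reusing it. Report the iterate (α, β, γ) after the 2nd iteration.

(1.657, 1.522, 0.703)

Iteration 1:
  α = (11 - (-3)·0.000 - (-3.8)·0.000) / (9.8) = 1.122
  β = (5 - (-3.3)·0.000 - (1)·0.000) / (5.3) = 0.943
  γ = (4 - (1.3)·0.000 - (-2)·0.000) / (6.3) = 0.635
Iteration 2:
  α = (11 - (-3)·0.943 - (-3.8)·0.635) / (9.8) = 1.657
  β = (5 - (-3.3)·1.122 - (1)·0.635) / (5.3) = 1.522
  γ = (4 - (1.3)·1.122 - (-2)·0.943) / (6.3) = 0.703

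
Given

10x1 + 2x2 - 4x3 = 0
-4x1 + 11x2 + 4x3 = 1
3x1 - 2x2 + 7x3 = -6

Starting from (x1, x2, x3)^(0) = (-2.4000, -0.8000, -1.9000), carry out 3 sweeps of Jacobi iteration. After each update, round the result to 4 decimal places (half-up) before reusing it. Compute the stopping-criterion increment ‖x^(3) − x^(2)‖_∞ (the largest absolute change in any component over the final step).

0.4233

Iteration 1:
  x1 = (0 - (2)·-0.8000 - (-4)·-1.9000) / (10) = -0.6000
  x2 = (1 - (-4)·-2.4000 - (4)·-1.9000) / (11) = -0.0909
  x3 = (-6 - (3)·-2.4000 - (-2)·-0.8000) / (7) = -0.0571
Iteration 2:
  x1 = (0 - (2)·-0.0909 - (-4)·-0.0571) / (10) = -0.0047
  x2 = (1 - (-4)·-0.6000 - (4)·-0.0571) / (11) = -0.1065
  x3 = (-6 - (3)·-0.6000 - (-2)·-0.0909) / (7) = -0.6260
Iteration 3:
  x1 = (0 - (2)·-0.1065 - (-4)·-0.6260) / (10) = -0.2291
  x2 = (1 - (-4)·-0.0047 - (4)·-0.6260) / (11) = 0.3168
  x3 = (-6 - (3)·-0.0047 - (-2)·-0.1065) / (7) = -0.8856
Change: (-0.2244, 0.4233, -0.2596) → max |·| = 0.4233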